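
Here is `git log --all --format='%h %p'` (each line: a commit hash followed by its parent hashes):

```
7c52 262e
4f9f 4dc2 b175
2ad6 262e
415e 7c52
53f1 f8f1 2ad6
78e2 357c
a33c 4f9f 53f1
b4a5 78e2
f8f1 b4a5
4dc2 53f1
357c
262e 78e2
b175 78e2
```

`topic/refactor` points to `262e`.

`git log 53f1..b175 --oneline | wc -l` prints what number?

1

Reachable from b175: {357c, 78e2, b175}.
Reachable from 53f1: {262e, 2ad6, 357c, 53f1, 78e2, b4a5, f8f1}.
In b175's history but not 53f1's: {b175} — 1 commit.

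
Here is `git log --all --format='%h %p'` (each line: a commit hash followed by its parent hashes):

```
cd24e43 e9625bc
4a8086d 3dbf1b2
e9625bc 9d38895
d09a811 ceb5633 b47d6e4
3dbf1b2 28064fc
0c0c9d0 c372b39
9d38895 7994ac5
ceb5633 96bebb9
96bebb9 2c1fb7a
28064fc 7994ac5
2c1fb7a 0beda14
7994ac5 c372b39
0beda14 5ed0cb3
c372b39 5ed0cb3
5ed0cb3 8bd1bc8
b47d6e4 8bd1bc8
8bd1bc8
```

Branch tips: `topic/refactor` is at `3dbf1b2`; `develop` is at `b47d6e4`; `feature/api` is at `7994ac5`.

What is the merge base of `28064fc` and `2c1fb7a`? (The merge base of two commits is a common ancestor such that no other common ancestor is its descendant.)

Ancestors of 28064fc: {28064fc, 5ed0cb3, 7994ac5, 8bd1bc8, c372b39}.
Ancestors of 2c1fb7a: {0beda14, 2c1fb7a, 5ed0cb3, 8bd1bc8}.
Common ancestors: {5ed0cb3, 8bd1bc8}.
Among these, 5ed0cb3 is not an ancestor of any other common ancestor — it is the merge base.

5ed0cb3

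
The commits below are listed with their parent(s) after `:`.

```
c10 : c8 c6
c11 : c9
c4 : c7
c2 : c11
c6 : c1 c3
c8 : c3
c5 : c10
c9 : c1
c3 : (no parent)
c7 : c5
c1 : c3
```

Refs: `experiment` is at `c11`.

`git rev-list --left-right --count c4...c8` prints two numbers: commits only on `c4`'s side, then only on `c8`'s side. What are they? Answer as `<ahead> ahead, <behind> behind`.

Reachable from c4: {c1, c10, c3, c4, c5, c6, c7, c8}.
Reachable from c8: {c3, c8}.
Only in c4's history (ahead): {c1, c10, c4, c5, c6, c7} — 6.
Only in c8's history (behind): {} — 0.

6 ahead, 0 behind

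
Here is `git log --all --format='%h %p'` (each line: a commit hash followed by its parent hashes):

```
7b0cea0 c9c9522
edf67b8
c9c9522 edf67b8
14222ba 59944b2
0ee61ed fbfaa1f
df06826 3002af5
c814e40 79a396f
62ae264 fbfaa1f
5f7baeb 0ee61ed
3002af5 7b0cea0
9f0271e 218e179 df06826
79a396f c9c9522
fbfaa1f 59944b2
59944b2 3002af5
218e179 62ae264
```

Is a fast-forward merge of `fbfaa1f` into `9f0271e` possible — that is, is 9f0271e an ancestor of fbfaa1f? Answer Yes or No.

A fast-forward from 9f0271e to fbfaa1f is possible iff 9f0271e is an ancestor of fbfaa1f.
Ancestors of fbfaa1f: {3002af5, 59944b2, 7b0cea0, c9c9522, edf67b8, fbfaa1f}.
9f0271e is not among them, so fast-forward is not possible.

No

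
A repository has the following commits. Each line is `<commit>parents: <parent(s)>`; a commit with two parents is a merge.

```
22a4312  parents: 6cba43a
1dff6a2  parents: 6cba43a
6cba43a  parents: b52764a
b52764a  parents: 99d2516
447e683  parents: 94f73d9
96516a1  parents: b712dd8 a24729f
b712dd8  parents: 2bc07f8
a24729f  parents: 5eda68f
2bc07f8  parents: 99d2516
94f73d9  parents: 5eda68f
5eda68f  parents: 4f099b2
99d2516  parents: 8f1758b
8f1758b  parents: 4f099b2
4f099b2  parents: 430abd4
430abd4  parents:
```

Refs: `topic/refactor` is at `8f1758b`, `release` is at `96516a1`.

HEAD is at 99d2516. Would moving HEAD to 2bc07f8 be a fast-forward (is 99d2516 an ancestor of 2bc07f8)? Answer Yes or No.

A fast-forward from 99d2516 to 2bc07f8 is possible iff 99d2516 is an ancestor of 2bc07f8.
Ancestors of 2bc07f8: {2bc07f8, 430abd4, 4f099b2, 8f1758b, 99d2516}.
99d2516 is among them, so fast-forward is possible.

Yes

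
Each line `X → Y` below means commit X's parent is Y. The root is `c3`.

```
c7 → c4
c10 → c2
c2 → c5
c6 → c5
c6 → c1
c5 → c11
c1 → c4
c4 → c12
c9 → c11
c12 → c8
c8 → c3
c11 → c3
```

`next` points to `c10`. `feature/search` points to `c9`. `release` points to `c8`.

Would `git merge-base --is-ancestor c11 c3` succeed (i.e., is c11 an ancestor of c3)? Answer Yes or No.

Ancestors of c3: {c3}.
c11 is not in that set, so it is not an ancestor of c3.

No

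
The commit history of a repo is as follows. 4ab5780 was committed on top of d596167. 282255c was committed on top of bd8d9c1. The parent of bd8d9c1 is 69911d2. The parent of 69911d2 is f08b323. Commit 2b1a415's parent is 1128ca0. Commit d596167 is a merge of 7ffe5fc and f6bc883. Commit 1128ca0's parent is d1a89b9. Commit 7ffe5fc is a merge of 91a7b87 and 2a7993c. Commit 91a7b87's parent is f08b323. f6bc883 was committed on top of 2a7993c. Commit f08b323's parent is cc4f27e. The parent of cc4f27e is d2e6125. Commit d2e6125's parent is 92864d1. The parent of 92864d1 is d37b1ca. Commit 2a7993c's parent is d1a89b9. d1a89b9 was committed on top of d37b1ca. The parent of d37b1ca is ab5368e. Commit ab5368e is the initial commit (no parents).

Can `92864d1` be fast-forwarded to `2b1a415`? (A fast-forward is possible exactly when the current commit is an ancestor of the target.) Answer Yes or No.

A fast-forward from 92864d1 to 2b1a415 is possible iff 92864d1 is an ancestor of 2b1a415.
Ancestors of 2b1a415: {1128ca0, 2b1a415, ab5368e, d1a89b9, d37b1ca}.
92864d1 is not among them, so fast-forward is not possible.

No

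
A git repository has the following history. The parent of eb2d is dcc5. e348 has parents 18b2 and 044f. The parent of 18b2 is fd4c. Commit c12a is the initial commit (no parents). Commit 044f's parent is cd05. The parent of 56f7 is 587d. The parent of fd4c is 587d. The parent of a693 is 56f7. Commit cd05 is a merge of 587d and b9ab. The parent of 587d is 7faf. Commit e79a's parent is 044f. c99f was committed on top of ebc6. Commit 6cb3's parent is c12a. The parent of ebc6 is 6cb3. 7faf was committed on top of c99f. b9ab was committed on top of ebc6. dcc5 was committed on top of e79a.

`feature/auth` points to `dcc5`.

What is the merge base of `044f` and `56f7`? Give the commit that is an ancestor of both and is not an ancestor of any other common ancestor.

587d

Ancestors of 044f: {044f, 587d, 6cb3, 7faf, b9ab, c12a, c99f, cd05, ebc6}.
Ancestors of 56f7: {56f7, 587d, 6cb3, 7faf, c12a, c99f, ebc6}.
Common ancestors: {587d, 6cb3, 7faf, c12a, c99f, ebc6}.
Among these, 587d is not an ancestor of any other common ancestor — it is the merge base.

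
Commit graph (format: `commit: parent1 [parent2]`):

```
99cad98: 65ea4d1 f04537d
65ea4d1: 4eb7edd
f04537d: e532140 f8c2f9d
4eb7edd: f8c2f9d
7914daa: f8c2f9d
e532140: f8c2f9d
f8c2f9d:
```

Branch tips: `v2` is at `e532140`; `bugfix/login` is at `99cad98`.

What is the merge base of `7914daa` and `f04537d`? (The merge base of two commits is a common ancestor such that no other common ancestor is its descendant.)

Ancestors of 7914daa: {7914daa, f8c2f9d}.
Ancestors of f04537d: {e532140, f04537d, f8c2f9d}.
Common ancestors: {f8c2f9d}.
The only common ancestor is f8c2f9d, so it is the merge base.

f8c2f9d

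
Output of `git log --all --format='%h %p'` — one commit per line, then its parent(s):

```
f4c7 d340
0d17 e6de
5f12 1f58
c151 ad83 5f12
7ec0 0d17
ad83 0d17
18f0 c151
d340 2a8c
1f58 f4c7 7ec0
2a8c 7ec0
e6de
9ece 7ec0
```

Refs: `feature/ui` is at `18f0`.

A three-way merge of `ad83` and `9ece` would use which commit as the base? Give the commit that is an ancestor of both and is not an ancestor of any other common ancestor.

Ancestors of ad83: {0d17, ad83, e6de}.
Ancestors of 9ece: {0d17, 7ec0, 9ece, e6de}.
Common ancestors: {0d17, e6de}.
Among these, 0d17 is not an ancestor of any other common ancestor — it is the merge base.

0d17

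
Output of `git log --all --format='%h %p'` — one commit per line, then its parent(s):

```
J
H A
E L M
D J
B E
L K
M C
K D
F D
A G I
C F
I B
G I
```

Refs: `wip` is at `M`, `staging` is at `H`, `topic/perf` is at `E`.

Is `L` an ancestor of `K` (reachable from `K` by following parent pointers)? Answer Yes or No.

Ancestors of K: {D, J, K}.
L is not in that set, so it is not an ancestor of K.

No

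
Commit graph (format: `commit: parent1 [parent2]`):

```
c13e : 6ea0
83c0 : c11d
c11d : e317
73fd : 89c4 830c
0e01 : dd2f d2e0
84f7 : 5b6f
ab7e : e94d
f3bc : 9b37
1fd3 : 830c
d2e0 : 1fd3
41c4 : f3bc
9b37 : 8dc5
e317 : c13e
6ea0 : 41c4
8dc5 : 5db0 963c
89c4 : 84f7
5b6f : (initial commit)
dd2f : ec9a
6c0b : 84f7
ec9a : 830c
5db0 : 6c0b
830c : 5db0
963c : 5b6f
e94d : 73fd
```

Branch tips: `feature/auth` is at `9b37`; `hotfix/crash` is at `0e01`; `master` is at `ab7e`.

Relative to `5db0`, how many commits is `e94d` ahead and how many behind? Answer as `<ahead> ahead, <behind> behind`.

Reachable from e94d: {5b6f, 5db0, 6c0b, 73fd, 830c, 84f7, 89c4, e94d}.
Reachable from 5db0: {5b6f, 5db0, 6c0b, 84f7}.
Only in e94d's history (ahead): {73fd, 830c, 89c4, e94d} — 4.
Only in 5db0's history (behind): {} — 0.

4 ahead, 0 behind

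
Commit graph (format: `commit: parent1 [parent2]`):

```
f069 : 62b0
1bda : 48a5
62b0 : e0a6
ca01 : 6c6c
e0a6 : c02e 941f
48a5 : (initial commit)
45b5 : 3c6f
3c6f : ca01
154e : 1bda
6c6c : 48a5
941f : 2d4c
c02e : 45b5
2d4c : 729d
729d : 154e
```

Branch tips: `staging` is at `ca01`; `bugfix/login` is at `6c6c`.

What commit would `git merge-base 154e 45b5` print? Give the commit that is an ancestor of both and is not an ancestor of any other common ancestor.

Ancestors of 154e: {154e, 1bda, 48a5}.
Ancestors of 45b5: {3c6f, 45b5, 48a5, 6c6c, ca01}.
Common ancestors: {48a5}.
The only common ancestor is 48a5, so it is the merge base.

48a5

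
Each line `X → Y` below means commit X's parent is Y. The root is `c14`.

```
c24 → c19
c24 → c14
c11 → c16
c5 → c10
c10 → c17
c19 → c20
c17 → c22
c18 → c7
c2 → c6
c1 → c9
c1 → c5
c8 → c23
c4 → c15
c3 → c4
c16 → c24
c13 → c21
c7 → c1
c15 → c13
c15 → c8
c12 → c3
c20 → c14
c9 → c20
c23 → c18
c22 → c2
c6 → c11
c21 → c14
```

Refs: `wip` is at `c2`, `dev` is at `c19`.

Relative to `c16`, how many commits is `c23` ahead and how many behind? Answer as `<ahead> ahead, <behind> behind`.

12 ahead, 0 behind

Reachable from c23: {c1, c10, c11, c14, c16, c17, c18, c19, c2, c20, c22, c23, c24, c5, c6, c7, c9}.
Reachable from c16: {c14, c16, c19, c20, c24}.
Only in c23's history (ahead): {c1, c10, c11, c17, c18, c2, c22, c23, c5, c6, c7, c9} — 12.
Only in c16's history (behind): {} — 0.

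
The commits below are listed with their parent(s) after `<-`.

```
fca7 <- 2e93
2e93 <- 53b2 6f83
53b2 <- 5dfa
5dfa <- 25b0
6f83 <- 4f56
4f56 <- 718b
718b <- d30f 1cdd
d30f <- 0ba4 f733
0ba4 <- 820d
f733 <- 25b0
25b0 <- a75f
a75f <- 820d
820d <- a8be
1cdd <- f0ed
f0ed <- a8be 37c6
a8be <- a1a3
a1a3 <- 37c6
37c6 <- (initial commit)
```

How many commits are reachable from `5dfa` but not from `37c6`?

6

Reachable from 5dfa: {25b0, 37c6, 5dfa, 820d, a1a3, a75f, a8be}.
Reachable from 37c6: {37c6}.
In 5dfa's history but not 37c6's: {25b0, 5dfa, 820d, a1a3, a75f, a8be} — 6 commits.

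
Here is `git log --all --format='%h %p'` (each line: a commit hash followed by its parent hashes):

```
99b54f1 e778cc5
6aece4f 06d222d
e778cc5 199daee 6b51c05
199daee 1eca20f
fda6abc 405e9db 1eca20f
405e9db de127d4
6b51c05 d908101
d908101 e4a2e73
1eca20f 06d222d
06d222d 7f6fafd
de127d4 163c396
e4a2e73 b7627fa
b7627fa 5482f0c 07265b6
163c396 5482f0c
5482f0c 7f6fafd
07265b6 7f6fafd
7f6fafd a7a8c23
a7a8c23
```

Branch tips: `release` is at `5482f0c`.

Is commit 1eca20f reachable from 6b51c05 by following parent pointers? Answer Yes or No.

Ancestors of 6b51c05: {07265b6, 5482f0c, 6b51c05, 7f6fafd, a7a8c23, b7627fa, d908101, e4a2e73}.
1eca20f is not in that set, so it is not an ancestor of 6b51c05.

No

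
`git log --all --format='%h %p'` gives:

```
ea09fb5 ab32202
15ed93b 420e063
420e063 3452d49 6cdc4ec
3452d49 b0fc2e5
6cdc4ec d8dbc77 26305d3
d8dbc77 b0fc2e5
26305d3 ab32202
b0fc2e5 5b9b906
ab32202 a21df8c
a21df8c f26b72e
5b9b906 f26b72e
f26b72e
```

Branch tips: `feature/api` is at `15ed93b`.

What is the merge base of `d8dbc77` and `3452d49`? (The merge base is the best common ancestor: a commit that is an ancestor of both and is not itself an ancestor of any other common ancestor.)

Ancestors of d8dbc77: {5b9b906, b0fc2e5, d8dbc77, f26b72e}.
Ancestors of 3452d49: {3452d49, 5b9b906, b0fc2e5, f26b72e}.
Common ancestors: {5b9b906, b0fc2e5, f26b72e}.
Among these, b0fc2e5 is not an ancestor of any other common ancestor — it is the merge base.

b0fc2e5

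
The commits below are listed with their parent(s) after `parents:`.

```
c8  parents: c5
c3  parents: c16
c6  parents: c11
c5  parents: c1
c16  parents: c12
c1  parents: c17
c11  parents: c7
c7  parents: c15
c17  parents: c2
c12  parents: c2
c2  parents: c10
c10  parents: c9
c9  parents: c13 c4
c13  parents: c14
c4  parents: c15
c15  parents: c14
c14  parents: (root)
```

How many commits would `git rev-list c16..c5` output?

Reachable from c5: {c1, c10, c13, c14, c15, c17, c2, c4, c5, c9}.
Reachable from c16: {c10, c12, c13, c14, c15, c16, c2, c4, c9}.
In c5's history but not c16's: {c1, c17, c5} — 3 commits.

3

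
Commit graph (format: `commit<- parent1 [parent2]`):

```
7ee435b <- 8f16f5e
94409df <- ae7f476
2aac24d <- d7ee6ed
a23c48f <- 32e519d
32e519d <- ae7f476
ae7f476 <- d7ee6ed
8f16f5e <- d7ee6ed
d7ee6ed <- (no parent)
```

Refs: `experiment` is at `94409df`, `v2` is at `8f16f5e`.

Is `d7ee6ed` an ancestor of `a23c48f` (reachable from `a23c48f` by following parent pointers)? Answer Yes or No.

Yes

Ancestors of a23c48f (commits reachable by following parents): {32e519d, a23c48f, ae7f476, d7ee6ed}.
d7ee6ed is in that set, so it is an ancestor of a23c48f.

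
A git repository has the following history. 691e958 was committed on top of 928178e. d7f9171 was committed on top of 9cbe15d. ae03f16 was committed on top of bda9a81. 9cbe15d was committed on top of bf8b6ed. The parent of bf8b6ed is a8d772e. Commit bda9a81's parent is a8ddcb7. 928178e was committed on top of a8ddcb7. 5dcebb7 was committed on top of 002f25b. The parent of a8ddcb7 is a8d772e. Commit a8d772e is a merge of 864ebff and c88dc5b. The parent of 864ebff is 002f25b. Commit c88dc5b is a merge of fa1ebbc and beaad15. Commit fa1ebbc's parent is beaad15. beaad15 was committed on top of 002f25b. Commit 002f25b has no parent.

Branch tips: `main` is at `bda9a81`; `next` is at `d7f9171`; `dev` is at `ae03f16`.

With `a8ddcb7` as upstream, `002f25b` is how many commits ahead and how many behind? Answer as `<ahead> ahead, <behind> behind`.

0 ahead, 6 behind

Reachable from 002f25b: {002f25b}.
Reachable from a8ddcb7: {002f25b, 864ebff, a8d772e, a8ddcb7, beaad15, c88dc5b, fa1ebbc}.
Only in 002f25b's history (ahead): {} — 0.
Only in a8ddcb7's history (behind): {864ebff, a8d772e, a8ddcb7, beaad15, c88dc5b, fa1ebbc} — 6.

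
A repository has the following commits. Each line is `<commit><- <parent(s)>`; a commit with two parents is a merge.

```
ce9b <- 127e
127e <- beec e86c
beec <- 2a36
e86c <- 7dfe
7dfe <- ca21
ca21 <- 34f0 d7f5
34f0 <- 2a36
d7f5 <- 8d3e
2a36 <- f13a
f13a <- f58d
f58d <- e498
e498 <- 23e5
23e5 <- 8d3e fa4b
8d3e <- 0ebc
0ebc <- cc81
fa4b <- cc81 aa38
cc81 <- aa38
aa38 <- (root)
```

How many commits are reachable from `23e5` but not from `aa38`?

5

Reachable from 23e5: {0ebc, 23e5, 8d3e, aa38, cc81, fa4b}.
Reachable from aa38: {aa38}.
In 23e5's history but not aa38's: {0ebc, 23e5, 8d3e, cc81, fa4b} — 5 commits.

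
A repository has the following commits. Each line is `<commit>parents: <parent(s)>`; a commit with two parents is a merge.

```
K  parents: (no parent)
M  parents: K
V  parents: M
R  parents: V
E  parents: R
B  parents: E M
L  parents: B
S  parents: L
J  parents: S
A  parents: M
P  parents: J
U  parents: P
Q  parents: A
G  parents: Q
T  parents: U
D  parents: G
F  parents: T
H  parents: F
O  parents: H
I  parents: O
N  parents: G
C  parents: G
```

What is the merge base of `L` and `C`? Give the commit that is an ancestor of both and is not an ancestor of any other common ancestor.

Ancestors of L: {B, E, K, L, M, R, V}.
Ancestors of C: {A, C, G, K, M, Q}.
Common ancestors: {K, M}.
Among these, M is not an ancestor of any other common ancestor — it is the merge base.

M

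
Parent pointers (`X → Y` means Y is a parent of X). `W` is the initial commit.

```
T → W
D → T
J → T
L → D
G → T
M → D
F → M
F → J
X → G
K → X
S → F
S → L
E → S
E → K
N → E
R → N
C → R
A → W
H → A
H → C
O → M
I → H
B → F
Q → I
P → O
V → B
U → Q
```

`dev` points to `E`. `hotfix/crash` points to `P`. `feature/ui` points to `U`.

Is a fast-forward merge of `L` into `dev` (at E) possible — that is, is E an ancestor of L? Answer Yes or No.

No

A fast-forward from E to L is possible iff E is an ancestor of L.
Ancestors of L: {D, L, T, W}.
E is not among them, so fast-forward is not possible.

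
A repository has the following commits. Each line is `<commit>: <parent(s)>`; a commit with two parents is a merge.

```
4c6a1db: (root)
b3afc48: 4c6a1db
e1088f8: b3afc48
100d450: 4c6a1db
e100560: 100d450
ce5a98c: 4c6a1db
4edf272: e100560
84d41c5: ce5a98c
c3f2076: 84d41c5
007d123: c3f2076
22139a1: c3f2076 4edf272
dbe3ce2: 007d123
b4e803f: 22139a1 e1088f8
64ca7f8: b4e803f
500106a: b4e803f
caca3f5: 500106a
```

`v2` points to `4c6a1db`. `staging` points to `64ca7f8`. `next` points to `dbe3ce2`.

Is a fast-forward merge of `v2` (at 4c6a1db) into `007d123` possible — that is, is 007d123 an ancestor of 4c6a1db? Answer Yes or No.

A fast-forward from 007d123 to 4c6a1db is possible iff 007d123 is an ancestor of 4c6a1db.
Ancestors of 4c6a1db: {4c6a1db}.
007d123 is not among them, so fast-forward is not possible.

No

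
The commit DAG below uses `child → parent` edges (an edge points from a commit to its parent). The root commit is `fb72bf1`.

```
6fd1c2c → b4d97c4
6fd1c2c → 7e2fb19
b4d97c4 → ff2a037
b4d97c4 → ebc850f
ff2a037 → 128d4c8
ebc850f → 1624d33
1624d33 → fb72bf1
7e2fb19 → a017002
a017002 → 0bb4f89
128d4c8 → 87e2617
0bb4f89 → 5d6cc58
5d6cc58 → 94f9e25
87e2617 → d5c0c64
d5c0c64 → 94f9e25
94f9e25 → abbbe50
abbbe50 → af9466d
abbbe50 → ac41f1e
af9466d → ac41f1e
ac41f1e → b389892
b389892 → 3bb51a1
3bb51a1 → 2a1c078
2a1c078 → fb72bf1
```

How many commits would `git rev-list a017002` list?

11

Walking parent pointers from a017002: reachable set = {0bb4f89, 2a1c078, 3bb51a1, 5d6cc58, 94f9e25, a017002, abbbe50, ac41f1e, af9466d, b389892, fb72bf1}.
That is 11 commits.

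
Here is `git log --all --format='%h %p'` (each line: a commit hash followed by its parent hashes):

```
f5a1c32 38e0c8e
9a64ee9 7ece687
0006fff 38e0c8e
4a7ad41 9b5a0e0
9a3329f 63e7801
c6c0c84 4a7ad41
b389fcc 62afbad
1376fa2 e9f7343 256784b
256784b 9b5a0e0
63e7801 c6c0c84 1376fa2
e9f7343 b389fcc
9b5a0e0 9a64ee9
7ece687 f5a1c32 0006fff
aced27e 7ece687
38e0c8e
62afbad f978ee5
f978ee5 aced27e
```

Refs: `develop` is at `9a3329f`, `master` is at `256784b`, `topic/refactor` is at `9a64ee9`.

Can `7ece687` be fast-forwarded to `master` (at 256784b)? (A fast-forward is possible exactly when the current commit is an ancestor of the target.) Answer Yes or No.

A fast-forward from 7ece687 to 256784b is possible iff 7ece687 is an ancestor of 256784b.
Ancestors of 256784b: {0006fff, 256784b, 38e0c8e, 7ece687, 9a64ee9, 9b5a0e0, f5a1c32}.
7ece687 is among them, so fast-forward is possible.

Yes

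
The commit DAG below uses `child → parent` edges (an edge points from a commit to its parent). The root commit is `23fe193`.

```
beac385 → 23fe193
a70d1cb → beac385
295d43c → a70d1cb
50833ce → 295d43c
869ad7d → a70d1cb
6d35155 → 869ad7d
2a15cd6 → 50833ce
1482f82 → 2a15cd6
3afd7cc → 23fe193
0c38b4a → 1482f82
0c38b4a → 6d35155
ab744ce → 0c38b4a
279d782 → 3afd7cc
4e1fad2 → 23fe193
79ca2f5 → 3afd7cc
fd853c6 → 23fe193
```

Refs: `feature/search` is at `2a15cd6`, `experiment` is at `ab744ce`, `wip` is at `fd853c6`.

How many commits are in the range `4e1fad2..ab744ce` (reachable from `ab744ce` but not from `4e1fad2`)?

10

Reachable from ab744ce: {0c38b4a, 1482f82, 23fe193, 295d43c, 2a15cd6, 50833ce, 6d35155, 869ad7d, a70d1cb, ab744ce, beac385}.
Reachable from 4e1fad2: {23fe193, 4e1fad2}.
In ab744ce's history but not 4e1fad2's: {0c38b4a, 1482f82, 295d43c, 2a15cd6, 50833ce, 6d35155, 869ad7d, a70d1cb, ab744ce, beac385} — 10 commits.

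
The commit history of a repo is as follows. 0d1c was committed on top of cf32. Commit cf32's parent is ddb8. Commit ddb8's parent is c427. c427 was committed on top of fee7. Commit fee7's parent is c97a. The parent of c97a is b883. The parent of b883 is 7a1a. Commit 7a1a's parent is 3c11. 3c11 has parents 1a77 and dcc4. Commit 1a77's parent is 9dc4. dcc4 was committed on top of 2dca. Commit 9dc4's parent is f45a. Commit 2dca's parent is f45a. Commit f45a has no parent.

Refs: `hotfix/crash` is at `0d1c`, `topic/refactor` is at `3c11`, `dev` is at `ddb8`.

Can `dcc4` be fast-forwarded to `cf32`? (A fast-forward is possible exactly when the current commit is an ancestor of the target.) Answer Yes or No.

Yes

A fast-forward from dcc4 to cf32 is possible iff dcc4 is an ancestor of cf32.
Ancestors of cf32: {1a77, 2dca, 3c11, 7a1a, 9dc4, b883, c427, c97a, cf32, dcc4, ddb8, f45a, fee7}.
dcc4 is among them, so fast-forward is possible.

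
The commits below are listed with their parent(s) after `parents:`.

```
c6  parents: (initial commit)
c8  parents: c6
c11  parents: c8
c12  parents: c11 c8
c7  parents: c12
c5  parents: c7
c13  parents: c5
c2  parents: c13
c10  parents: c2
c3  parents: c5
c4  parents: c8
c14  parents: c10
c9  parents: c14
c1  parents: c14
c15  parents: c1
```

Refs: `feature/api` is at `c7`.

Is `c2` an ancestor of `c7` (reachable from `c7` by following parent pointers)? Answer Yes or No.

Ancestors of c7: {c11, c12, c6, c7, c8}.
c2 is not in that set, so it is not an ancestor of c7.

No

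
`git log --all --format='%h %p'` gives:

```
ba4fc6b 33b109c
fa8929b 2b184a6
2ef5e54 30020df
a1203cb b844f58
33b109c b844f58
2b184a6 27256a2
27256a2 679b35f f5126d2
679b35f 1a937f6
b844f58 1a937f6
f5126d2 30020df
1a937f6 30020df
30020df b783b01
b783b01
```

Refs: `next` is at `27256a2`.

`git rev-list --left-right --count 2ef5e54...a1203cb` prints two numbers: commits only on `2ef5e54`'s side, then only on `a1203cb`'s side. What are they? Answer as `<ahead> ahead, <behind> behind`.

Reachable from 2ef5e54: {2ef5e54, 30020df, b783b01}.
Reachable from a1203cb: {1a937f6, 30020df, a1203cb, b783b01, b844f58}.
Only in 2ef5e54's history (ahead): {2ef5e54} — 1.
Only in a1203cb's history (behind): {1a937f6, a1203cb, b844f58} — 3.

1 ahead, 3 behind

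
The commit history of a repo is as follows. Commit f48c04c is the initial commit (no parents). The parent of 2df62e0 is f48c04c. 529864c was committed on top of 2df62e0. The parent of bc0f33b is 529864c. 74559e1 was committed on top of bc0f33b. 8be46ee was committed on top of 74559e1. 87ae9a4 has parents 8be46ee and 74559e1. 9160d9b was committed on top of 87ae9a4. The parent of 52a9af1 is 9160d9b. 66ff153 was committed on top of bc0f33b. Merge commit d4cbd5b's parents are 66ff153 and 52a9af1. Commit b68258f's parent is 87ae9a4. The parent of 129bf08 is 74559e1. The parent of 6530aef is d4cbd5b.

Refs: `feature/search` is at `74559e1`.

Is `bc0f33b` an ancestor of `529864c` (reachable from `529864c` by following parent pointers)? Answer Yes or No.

No

Ancestors of 529864c: {2df62e0, 529864c, f48c04c}.
bc0f33b is not in that set, so it is not an ancestor of 529864c.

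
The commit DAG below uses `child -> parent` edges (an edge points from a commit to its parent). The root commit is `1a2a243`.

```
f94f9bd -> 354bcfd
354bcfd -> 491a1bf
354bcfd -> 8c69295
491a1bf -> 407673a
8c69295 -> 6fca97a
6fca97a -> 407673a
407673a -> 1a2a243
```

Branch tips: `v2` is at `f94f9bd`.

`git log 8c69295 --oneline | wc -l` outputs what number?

4

Walking parent pointers from 8c69295: reachable set = {1a2a243, 407673a, 6fca97a, 8c69295}.
That is 4 commits.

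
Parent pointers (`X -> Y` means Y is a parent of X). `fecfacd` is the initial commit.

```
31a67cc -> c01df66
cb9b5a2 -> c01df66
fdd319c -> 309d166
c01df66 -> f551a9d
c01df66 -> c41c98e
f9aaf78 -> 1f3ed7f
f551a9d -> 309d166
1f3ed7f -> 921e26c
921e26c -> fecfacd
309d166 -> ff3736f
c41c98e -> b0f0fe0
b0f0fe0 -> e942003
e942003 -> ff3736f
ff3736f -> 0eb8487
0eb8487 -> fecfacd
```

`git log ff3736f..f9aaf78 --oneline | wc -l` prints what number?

Reachable from f9aaf78: {1f3ed7f, 921e26c, f9aaf78, fecfacd}.
Reachable from ff3736f: {0eb8487, fecfacd, ff3736f}.
In f9aaf78's history but not ff3736f's: {1f3ed7f, 921e26c, f9aaf78} — 3 commits.

3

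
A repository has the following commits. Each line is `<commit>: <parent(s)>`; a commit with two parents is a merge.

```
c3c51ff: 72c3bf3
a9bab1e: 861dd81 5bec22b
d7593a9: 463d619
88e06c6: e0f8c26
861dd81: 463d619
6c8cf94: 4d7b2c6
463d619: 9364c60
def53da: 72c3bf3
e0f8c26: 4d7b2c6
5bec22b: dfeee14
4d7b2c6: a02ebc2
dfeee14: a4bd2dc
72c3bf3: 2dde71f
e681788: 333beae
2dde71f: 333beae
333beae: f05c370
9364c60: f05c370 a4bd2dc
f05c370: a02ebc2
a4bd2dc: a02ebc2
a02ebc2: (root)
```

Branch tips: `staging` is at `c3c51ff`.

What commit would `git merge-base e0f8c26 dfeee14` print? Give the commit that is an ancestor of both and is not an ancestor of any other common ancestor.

Ancestors of e0f8c26: {4d7b2c6, a02ebc2, e0f8c26}.
Ancestors of dfeee14: {a02ebc2, a4bd2dc, dfeee14}.
Common ancestors: {a02ebc2}.
The only common ancestor is a02ebc2, so it is the merge base.

a02ebc2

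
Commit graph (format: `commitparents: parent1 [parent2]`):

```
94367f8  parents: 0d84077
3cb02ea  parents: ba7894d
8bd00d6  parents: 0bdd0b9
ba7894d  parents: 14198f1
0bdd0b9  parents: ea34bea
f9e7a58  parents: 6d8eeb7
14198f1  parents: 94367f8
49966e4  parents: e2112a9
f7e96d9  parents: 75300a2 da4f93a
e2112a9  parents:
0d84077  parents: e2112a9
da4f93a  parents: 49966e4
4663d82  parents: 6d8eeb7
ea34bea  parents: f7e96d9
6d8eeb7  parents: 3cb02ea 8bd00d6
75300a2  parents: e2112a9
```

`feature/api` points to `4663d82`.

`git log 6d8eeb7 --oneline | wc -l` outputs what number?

Walking parent pointers from 6d8eeb7: reachable set = {0bdd0b9, 0d84077, 14198f1, 3cb02ea, 49966e4, 6d8eeb7, 75300a2, 8bd00d6, 94367f8, ba7894d, da4f93a, e2112a9, ea34bea, f7e96d9}.
That is 14 commits.

14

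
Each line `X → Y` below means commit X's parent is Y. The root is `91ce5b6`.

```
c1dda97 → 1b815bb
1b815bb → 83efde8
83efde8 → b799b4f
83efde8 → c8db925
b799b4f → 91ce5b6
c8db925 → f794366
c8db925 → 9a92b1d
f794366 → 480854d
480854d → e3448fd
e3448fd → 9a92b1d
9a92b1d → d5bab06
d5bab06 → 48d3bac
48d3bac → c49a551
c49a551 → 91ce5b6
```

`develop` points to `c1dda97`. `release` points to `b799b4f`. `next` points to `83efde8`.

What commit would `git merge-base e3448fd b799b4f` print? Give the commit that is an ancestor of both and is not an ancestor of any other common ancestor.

Ancestors of e3448fd: {48d3bac, 91ce5b6, 9a92b1d, c49a551, d5bab06, e3448fd}.
Ancestors of b799b4f: {91ce5b6, b799b4f}.
Common ancestors: {91ce5b6}.
The only common ancestor is 91ce5b6, so it is the merge base.

91ce5b6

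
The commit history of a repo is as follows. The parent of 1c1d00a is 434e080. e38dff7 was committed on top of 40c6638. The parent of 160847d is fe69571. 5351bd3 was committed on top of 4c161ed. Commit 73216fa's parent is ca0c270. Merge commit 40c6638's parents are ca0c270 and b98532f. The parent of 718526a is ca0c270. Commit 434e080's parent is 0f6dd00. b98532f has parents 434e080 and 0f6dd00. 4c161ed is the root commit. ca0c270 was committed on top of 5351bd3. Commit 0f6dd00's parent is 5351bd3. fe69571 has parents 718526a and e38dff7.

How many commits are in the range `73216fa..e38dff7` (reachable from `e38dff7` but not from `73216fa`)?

Reachable from e38dff7: {0f6dd00, 40c6638, 434e080, 4c161ed, 5351bd3, b98532f, ca0c270, e38dff7}.
Reachable from 73216fa: {4c161ed, 5351bd3, 73216fa, ca0c270}.
In e38dff7's history but not 73216fa's: {0f6dd00, 40c6638, 434e080, b98532f, e38dff7} — 5 commits.

5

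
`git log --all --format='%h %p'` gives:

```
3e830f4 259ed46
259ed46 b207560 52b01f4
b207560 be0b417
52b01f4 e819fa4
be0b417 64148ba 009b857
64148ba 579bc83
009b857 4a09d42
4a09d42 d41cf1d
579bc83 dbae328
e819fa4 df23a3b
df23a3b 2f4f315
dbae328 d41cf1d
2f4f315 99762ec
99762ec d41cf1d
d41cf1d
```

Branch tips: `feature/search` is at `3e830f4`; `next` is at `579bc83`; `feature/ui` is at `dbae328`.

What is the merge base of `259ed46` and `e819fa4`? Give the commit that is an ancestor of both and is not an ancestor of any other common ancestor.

e819fa4

Ancestors of 259ed46: {009b857, 259ed46, 2f4f315, 4a09d42, 52b01f4, 579bc83, 64148ba, 99762ec, b207560, be0b417, d41cf1d, dbae328, df23a3b, e819fa4}.
Ancestors of e819fa4: {2f4f315, 99762ec, d41cf1d, df23a3b, e819fa4}.
Common ancestors: {2f4f315, 99762ec, d41cf1d, df23a3b, e819fa4}.
Among these, e819fa4 is not an ancestor of any other common ancestor — it is the merge base.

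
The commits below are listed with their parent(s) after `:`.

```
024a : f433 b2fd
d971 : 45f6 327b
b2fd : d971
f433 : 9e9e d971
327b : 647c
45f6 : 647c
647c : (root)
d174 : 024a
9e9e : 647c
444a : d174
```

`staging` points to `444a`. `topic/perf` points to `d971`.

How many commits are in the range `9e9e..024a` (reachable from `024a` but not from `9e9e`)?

6

Reachable from 024a: {024a, 327b, 45f6, 647c, 9e9e, b2fd, d971, f433}.
Reachable from 9e9e: {647c, 9e9e}.
In 024a's history but not 9e9e's: {024a, 327b, 45f6, b2fd, d971, f433} — 6 commits.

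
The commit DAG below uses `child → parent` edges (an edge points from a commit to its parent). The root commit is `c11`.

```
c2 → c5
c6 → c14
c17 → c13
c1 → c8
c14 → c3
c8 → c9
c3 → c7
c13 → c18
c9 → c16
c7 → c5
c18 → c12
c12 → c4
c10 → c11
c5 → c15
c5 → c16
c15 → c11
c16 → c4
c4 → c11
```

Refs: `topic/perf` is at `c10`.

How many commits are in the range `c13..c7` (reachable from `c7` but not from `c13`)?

Reachable from c7: {c11, c15, c16, c4, c5, c7}.
Reachable from c13: {c11, c12, c13, c18, c4}.
In c7's history but not c13's: {c15, c16, c5, c7} — 4 commits.

4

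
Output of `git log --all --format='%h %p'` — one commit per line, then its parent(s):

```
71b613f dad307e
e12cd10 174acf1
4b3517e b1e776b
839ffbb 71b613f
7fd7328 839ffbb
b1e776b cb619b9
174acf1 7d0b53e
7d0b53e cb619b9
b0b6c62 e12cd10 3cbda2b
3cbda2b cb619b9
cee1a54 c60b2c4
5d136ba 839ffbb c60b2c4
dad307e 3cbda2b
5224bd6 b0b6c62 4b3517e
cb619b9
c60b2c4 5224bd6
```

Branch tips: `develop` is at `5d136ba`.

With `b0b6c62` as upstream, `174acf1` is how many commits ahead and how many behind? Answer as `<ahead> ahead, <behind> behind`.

0 ahead, 3 behind

Reachable from 174acf1: {174acf1, 7d0b53e, cb619b9}.
Reachable from b0b6c62: {174acf1, 3cbda2b, 7d0b53e, b0b6c62, cb619b9, e12cd10}.
Only in 174acf1's history (ahead): {} — 0.
Only in b0b6c62's history (behind): {3cbda2b, b0b6c62, e12cd10} — 3.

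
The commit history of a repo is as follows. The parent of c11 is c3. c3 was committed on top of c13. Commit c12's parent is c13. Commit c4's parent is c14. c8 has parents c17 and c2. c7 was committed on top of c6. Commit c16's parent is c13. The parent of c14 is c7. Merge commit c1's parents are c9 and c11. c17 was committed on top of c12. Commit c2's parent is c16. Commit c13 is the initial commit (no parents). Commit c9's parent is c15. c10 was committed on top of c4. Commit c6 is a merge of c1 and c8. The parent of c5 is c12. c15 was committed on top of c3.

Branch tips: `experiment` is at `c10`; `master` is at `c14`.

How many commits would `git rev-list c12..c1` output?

5

Reachable from c1: {c1, c11, c13, c15, c3, c9}.
Reachable from c12: {c12, c13}.
In c1's history but not c12's: {c1, c11, c15, c3, c9} — 5 commits.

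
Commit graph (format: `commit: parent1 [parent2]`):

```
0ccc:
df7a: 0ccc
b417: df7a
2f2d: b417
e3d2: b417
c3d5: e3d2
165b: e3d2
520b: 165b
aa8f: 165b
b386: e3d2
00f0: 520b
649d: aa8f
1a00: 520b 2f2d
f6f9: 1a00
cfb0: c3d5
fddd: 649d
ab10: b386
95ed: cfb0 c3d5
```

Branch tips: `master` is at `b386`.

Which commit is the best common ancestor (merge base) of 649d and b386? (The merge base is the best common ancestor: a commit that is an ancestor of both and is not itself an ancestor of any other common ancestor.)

Ancestors of 649d: {0ccc, 165b, 649d, aa8f, b417, df7a, e3d2}.
Ancestors of b386: {0ccc, b386, b417, df7a, e3d2}.
Common ancestors: {0ccc, b417, df7a, e3d2}.
Among these, e3d2 is not an ancestor of any other common ancestor — it is the merge base.

e3d2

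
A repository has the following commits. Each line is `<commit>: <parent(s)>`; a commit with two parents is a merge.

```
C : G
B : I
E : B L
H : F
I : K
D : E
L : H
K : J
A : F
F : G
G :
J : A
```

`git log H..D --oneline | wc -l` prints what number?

8

Reachable from D: {A, B, D, E, F, G, H, I, J, K, L}.
Reachable from H: {F, G, H}.
In D's history but not H's: {A, B, D, E, I, J, K, L} — 8 commits.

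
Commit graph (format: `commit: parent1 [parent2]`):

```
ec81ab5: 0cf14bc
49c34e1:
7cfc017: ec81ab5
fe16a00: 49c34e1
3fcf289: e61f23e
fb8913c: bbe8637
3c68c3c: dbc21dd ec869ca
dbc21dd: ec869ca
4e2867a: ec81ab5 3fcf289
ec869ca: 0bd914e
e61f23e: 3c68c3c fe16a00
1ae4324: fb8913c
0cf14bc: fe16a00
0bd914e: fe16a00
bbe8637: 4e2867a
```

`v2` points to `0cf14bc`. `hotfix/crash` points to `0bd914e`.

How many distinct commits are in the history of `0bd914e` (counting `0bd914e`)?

3

Walking parent pointers from 0bd914e: reachable set = {0bd914e, 49c34e1, fe16a00}.
That is 3 commits.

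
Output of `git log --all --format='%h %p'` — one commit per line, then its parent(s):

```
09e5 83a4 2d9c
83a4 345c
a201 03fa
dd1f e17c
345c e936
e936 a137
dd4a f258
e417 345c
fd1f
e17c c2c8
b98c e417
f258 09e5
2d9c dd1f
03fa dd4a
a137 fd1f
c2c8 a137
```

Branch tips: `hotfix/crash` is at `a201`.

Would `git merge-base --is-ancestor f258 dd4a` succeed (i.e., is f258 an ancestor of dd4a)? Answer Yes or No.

Ancestors of dd4a (commits reachable by following parents): {09e5, 2d9c, 345c, 83a4, a137, c2c8, dd1f, dd4a, e17c, e936, f258, fd1f}.
f258 is in that set, so it is an ancestor of dd4a.

Yes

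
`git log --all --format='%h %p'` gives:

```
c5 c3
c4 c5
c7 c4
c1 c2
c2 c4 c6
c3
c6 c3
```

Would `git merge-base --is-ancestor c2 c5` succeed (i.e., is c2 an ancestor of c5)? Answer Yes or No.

No

Ancestors of c5: {c3, c5}.
c2 is not in that set, so it is not an ancestor of c5.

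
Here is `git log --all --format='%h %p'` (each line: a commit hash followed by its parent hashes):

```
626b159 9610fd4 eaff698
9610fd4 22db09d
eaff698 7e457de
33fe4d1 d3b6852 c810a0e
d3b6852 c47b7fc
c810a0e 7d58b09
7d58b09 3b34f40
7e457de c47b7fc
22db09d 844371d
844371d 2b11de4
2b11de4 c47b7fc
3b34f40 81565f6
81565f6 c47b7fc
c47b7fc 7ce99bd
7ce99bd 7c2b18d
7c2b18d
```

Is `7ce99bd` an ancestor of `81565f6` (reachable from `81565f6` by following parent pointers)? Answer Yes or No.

Ancestors of 81565f6 (commits reachable by following parents): {7c2b18d, 7ce99bd, 81565f6, c47b7fc}.
7ce99bd is in that set, so it is an ancestor of 81565f6.

Yes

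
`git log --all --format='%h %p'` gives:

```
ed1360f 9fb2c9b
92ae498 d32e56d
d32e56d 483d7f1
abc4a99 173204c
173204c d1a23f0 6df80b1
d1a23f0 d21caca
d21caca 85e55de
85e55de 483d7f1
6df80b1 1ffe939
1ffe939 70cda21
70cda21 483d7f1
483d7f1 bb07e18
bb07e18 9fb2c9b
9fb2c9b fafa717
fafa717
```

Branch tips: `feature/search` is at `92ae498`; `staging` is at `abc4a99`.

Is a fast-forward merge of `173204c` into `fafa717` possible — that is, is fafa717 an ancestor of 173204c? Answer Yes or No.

A fast-forward from fafa717 to 173204c is possible iff fafa717 is an ancestor of 173204c.
Ancestors of 173204c: {173204c, 1ffe939, 483d7f1, 6df80b1, 70cda21, 85e55de, 9fb2c9b, bb07e18, d1a23f0, d21caca, fafa717}.
fafa717 is among them, so fast-forward is possible.

Yes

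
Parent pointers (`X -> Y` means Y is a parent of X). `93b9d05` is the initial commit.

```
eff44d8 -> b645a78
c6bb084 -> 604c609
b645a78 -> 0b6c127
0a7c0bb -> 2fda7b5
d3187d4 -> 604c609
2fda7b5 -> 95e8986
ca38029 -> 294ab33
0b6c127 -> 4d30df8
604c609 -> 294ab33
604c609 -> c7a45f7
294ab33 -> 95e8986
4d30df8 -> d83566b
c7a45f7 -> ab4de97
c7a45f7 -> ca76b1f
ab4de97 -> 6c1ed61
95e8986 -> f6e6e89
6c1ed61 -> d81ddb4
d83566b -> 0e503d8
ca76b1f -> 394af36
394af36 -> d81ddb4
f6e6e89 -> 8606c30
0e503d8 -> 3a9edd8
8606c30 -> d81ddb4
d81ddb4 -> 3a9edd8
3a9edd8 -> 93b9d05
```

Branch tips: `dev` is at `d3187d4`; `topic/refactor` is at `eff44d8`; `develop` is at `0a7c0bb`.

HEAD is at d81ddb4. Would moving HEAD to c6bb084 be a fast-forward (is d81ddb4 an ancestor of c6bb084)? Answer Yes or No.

A fast-forward from d81ddb4 to c6bb084 is possible iff d81ddb4 is an ancestor of c6bb084.
Ancestors of c6bb084: {294ab33, 394af36, 3a9edd8, 604c609, 6c1ed61, 8606c30, 93b9d05, 95e8986, ab4de97, c6bb084, c7a45f7, ca76b1f, d81ddb4, f6e6e89}.
d81ddb4 is among them, so fast-forward is possible.

Yes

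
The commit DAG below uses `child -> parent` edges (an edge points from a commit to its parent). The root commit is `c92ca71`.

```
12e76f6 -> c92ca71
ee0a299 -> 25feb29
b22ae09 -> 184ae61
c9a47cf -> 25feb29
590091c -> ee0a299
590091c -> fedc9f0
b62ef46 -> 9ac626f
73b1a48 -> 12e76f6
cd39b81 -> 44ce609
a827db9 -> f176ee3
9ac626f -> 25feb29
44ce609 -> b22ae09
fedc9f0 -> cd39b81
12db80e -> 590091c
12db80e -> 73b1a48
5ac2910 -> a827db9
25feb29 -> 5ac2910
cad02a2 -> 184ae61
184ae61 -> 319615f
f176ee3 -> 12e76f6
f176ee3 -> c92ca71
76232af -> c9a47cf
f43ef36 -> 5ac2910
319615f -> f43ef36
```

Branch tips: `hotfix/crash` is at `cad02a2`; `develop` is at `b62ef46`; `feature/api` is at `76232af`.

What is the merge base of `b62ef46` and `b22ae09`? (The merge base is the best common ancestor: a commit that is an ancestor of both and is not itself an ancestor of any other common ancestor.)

5ac2910

Ancestors of b62ef46: {12e76f6, 25feb29, 5ac2910, 9ac626f, a827db9, b62ef46, c92ca71, f176ee3}.
Ancestors of b22ae09: {12e76f6, 184ae61, 319615f, 5ac2910, a827db9, b22ae09, c92ca71, f176ee3, f43ef36}.
Common ancestors: {12e76f6, 5ac2910, a827db9, c92ca71, f176ee3}.
Among these, 5ac2910 is not an ancestor of any other common ancestor — it is the merge base.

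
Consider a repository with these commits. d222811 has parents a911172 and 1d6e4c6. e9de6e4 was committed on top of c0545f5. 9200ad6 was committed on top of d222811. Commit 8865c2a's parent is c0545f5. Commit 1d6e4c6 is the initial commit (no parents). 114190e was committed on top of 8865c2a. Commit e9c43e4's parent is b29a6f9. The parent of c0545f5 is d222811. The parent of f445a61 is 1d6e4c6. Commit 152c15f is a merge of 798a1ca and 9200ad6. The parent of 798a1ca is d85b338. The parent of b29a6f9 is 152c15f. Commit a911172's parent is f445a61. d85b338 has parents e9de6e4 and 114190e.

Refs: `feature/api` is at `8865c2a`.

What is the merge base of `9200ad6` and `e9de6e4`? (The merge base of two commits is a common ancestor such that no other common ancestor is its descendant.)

d222811

Ancestors of 9200ad6: {1d6e4c6, 9200ad6, a911172, d222811, f445a61}.
Ancestors of e9de6e4: {1d6e4c6, a911172, c0545f5, d222811, e9de6e4, f445a61}.
Common ancestors: {1d6e4c6, a911172, d222811, f445a61}.
Among these, d222811 is not an ancestor of any other common ancestor — it is the merge base.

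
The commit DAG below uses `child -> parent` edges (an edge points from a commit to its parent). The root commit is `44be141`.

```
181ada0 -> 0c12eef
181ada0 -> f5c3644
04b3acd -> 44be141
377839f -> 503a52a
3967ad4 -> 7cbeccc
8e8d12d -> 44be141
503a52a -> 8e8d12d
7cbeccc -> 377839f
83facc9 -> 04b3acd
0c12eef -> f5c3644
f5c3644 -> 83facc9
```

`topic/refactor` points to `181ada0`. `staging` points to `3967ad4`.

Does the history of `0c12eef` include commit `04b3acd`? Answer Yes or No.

Ancestors of 0c12eef (commits reachable by following parents): {04b3acd, 0c12eef, 44be141, 83facc9, f5c3644}.
04b3acd is in that set, so it is an ancestor of 0c12eef.

Yes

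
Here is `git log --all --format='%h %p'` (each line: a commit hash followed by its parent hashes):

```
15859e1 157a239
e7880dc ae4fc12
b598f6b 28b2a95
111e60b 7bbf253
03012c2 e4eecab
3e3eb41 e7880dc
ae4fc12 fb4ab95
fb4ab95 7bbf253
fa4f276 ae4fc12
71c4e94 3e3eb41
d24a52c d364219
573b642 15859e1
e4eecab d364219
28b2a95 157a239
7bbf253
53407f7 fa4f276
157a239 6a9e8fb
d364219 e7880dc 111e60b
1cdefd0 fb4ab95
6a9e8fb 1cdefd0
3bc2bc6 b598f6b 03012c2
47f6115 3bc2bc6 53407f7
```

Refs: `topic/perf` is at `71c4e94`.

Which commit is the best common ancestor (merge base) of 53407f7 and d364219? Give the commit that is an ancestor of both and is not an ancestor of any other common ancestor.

Ancestors of 53407f7: {53407f7, 7bbf253, ae4fc12, fa4f276, fb4ab95}.
Ancestors of d364219: {111e60b, 7bbf253, ae4fc12, d364219, e7880dc, fb4ab95}.
Common ancestors: {7bbf253, ae4fc12, fb4ab95}.
Among these, ae4fc12 is not an ancestor of any other common ancestor — it is the merge base.

ae4fc12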